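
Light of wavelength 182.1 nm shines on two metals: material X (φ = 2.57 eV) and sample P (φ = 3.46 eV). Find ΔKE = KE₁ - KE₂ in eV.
0.8900 eV

Using KE_max = hc/λ - φ for each metal:

Photon energy: E = hc/λ = 6.8086 eV

For material X (φ₁ = 2.57 eV):
KE₁ = E - φ₁ = 6.8086 - 2.57 = 4.2386 eV

For sample P (φ₂ = 3.46 eV):
KE₂ = E - φ₂ = 6.8086 - 3.46 = 3.3486 eV

Difference:
ΔKE = KE₁ - KE₂ = 4.2386 - 3.3486 = 0.8900 eV

Note: The difference equals the difference in work functions: 3.46 - 2.57 = 0.89 eV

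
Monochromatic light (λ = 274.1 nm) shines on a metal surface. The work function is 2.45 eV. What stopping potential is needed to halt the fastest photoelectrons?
2.0733 V

The stopping potential V_s satisfies: eV_s = KE_max

First, find KE_max using Einstein's equation:
E_photon = hc/λ = 4.5233 eV
KE_max = E_photon - φ = 4.5233 - 2.45 = 2.0733 eV

Since eV_s = KE_max:
V_s = KE_max/e = 2.0733 V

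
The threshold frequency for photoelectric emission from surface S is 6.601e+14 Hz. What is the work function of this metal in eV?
2.73 eV

At the threshold frequency, photon energy equals work function:
φ = hf₀

Calculating:
φ = (6.626×10⁻³⁴ J·s)(6.601e+14 Hz)
φ = 2.73 eV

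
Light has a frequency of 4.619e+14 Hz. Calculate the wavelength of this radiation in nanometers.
649.04 nm

Using the wave equation: c = fλ

Solving for wavelength:
λ = c/f = (3×10⁸ m/s) / (4.619e+14 Hz)
λ = 649.04 nm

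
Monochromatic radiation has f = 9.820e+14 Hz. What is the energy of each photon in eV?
4.0612 eV

Using E = hf:

E = hf = (6.626×10⁻³⁴ J·s)(9.820e+14 Hz)
E = 4.0612 eV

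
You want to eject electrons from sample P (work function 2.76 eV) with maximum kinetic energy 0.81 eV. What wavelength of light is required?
347.29 nm

From Einstein's equation: KE_max = hc/λ - φ

Rearranging for λ:
hc/λ = KE_max + φ
λ = hc/(KE_max + φ)

Required photon energy:
E_photon = KE_max + φ = 0.81 + 2.76 = 3.57 eV

Required wavelength:
λ = hc/E_photon = (6.626×10⁻³⁴)(3×10⁸) / (3.57 × 1.602×10⁻¹⁹)
λ = 347.29 nm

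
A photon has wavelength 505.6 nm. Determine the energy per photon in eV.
2.4522 eV

Using E = hf = hc/λ:

E = hc/λ = (6.626×10⁻³⁴ J·s)(3×10⁸ m/s) / (505.6×10⁻⁹ m)
E = 2.4522 eV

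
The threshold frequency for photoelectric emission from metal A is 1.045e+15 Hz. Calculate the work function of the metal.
4.32 eV

At the threshold frequency, photon energy equals work function:
φ = hf₀

Calculating:
φ = (6.626×10⁻³⁴ J·s)(1.045e+15 Hz)
φ = 4.32 eV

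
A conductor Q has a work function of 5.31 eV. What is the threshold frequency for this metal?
1.2840e+15 Hz

The threshold frequency is when the photon energy equals the work function:
hf₀ = φ

Solving for f₀:
f₀ = φ/h = (5.31 eV × 1.602×10⁻¹⁹ J/eV) / (6.626×10⁻³⁴ J·s)
f₀ = 1.2840e+15 Hz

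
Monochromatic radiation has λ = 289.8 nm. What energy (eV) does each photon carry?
4.2783 eV

Using E = hf = hc/λ:

E = hc/λ = (6.626×10⁻³⁴ J·s)(3×10⁸ m/s) / (289.8×10⁻⁹ m)
E = 4.2783 eV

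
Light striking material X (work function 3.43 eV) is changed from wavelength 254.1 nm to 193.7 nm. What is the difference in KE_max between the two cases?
1.5215 eV

Using Einstein's equation: KE_max = hc/λ - φ

For λ₁ = 254.1 nm:
KE₁ = hc/λ₁ - φ = 4.8793 - 3.43 = 1.4493 eV

For λ₂ = 193.7 nm:
KE₂ = hc/λ₂ - φ = 6.4008 - 3.43 = 2.9708 eV

Change in KE:
ΔKE = KE₂ - KE₁ = 2.9708 - 1.4493 = 1.5215 eV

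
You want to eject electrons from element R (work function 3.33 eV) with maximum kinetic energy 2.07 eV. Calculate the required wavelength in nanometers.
229.60 nm

From Einstein's equation: KE_max = hc/λ - φ

Rearranging for λ:
hc/λ = KE_max + φ
λ = hc/(KE_max + φ)

Required photon energy:
E_photon = KE_max + φ = 2.07 + 3.33 = 5.40 eV

Required wavelength:
λ = hc/E_photon = (6.626×10⁻³⁴)(3×10⁸) / (5.40 × 1.602×10⁻¹⁹)
λ = 229.60 nm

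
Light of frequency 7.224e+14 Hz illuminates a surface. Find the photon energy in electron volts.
2.9876 eV

Using E = hf:

E = hf = (6.626×10⁻³⁴ J·s)(7.224e+14 Hz)
E = 2.9876 eV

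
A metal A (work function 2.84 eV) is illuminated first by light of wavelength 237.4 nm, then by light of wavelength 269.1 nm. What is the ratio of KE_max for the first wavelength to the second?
1.3481

Using Einstein's equation: KE_max = hc/λ - φ

For λ₁ = 237.4 nm:
E₁ = hc/λ₁ = 5.2226 eV
KE₁ = E₁ - φ = 5.2226 - 2.84 = 2.3826 eV

For λ₂ = 269.1 nm:
E₂ = hc/λ₂ = 4.6074 eV
KE₂ = E₂ - φ = 4.6074 - 2.84 = 1.7674 eV

Ratio: KE₁/KE₂ = 2.3826/1.7674 = 1.3481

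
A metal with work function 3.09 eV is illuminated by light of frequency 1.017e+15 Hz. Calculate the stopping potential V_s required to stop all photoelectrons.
1.1160 V

The stopping potential V_s satisfies: eV_s = KE_max

First, find KE_max using Einstein's equation:
E_photon = hf = (6.626×10⁻³⁴ J·s)(1.017e+15 Hz) = 4.2060 eV
KE_max = E_photon - φ = 4.2060 - 3.09 = 1.1160 eV

Since eV_s = KE_max:
V_s = KE_max/e = 1.1160 V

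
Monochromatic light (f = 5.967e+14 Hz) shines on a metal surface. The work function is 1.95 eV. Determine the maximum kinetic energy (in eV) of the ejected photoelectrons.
0.5178 eV

Using Einstein's photoelectric equation: KE_max = hf - φ

First, calculate the photon energy:
E_photon = hf = (6.626×10⁻³⁴ J·s)(5.967e+14 Hz)
E_photon = 2.4678 eV

Then, the maximum kinetic energy:
KE_max = E_photon - φ = 2.4678 eV - 1.95 eV = 0.5178 eV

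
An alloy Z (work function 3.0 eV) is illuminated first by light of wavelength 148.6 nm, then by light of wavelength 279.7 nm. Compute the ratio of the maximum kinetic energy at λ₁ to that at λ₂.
3.7295

Using Einstein's equation: KE_max = hc/λ - φ

For λ₁ = 148.6 nm:
E₁ = hc/λ₁ = 8.3435 eV
KE₁ = E₁ - φ = 8.3435 - 3.0 = 5.3435 eV

For λ₂ = 279.7 nm:
E₂ = hc/λ₂ = 4.4328 eV
KE₂ = E₂ - φ = 4.4328 - 3.0 = 1.4328 eV

Ratio: KE₁/KE₂ = 5.3435/1.4328 = 3.7295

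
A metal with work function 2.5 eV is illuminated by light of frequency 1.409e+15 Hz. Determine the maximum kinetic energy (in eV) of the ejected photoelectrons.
3.3272 eV

Using Einstein's photoelectric equation: KE_max = hf - φ

First, calculate the photon energy:
E_photon = hf = (6.626×10⁻³⁴ J·s)(1.409e+15 Hz)
E_photon = 5.8272 eV

Then, the maximum kinetic energy:
KE_max = E_photon - φ = 5.8272 eV - 2.5 eV = 3.3272 eV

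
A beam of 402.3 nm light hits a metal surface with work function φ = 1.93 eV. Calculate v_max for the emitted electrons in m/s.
6.3655e+05 m/s

First, find the maximum kinetic energy:
E_photon = hc/λ = 3.0819 eV
KE_max = E_photon - φ = 3.0819 - 1.93 = 1.1519 eV

Convert to Joules: KE_max = 1.1519 × 1.602×10⁻¹⁹ J = 1.8455e-19 J

Then use KE = ½mv² to find velocity:
v = √(2·KE/m) = √(2 × 1.8455e-19 J / 9.109e-31 kg)
v = 6.3655e+05 m/s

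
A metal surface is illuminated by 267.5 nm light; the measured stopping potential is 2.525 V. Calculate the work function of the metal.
2.11 eV

The stopping potential gives the maximum kinetic energy: KE_max = eV_s = 2.525 eV

From Einstein's photoelectric equation: KE_max = hc/λ - φ
Rearranging: φ = hc/λ - KE_max

Calculate photon energy:
E_photon = hc/λ = (6.626×10⁻³⁴ J·s)(3×10⁸ m/s) / (267.5×10⁻⁹ m) = 4.6349 eV

Therefore:
φ = 4.6349 - 2.525 = 2.11 eV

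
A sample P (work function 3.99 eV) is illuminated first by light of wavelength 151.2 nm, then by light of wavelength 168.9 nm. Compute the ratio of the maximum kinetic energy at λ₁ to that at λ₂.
1.2565

Using Einstein's equation: KE_max = hc/λ - φ

For λ₁ = 151.2 nm:
E₁ = hc/λ₁ = 8.2000 eV
KE₁ = E₁ - φ = 8.2000 - 3.99 = 4.2100 eV

For λ₂ = 168.9 nm:
E₂ = hc/λ₂ = 7.3407 eV
KE₂ = E₂ - φ = 7.3407 - 3.99 = 3.3507 eV

Ratio: KE₁/KE₂ = 4.2100/3.3507 = 1.2565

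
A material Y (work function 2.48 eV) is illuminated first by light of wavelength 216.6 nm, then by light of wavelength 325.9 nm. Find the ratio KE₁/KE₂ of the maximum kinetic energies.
2.4496

Using Einstein's equation: KE_max = hc/λ - φ

For λ₁ = 216.6 nm:
E₁ = hc/λ₁ = 5.7241 eV
KE₁ = E₁ - φ = 5.7241 - 2.48 = 3.2441 eV

For λ₂ = 325.9 nm:
E₂ = hc/λ₂ = 3.8044 eV
KE₂ = E₂ - φ = 3.8044 - 2.48 = 1.3244 eV

Ratio: KE₁/KE₂ = 3.2441/1.3244 = 2.4496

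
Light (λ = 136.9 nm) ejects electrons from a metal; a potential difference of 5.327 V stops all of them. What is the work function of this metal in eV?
3.73 eV

The stopping potential gives the maximum kinetic energy: KE_max = eV_s = 5.327 eV

From Einstein's photoelectric equation: KE_max = hc/λ - φ
Rearranging: φ = hc/λ - KE_max

Calculate photon energy:
E_photon = hc/λ = (6.626×10⁻³⁴ J·s)(3×10⁸ m/s) / (136.9×10⁻⁹ m) = 9.0566 eV

Therefore:
φ = 9.0566 - 5.327 = 3.73 eV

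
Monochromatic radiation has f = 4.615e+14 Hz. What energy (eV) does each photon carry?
1.9086 eV

Using E = hf:

E = hf = (6.626×10⁻³⁴ J·s)(4.615e+14 Hz)
E = 1.9086 eV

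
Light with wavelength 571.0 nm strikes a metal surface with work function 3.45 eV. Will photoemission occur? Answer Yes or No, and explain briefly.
No

For photoemission, the photon energy must exceed the work function.

Photon energy: E = hc/λ = 2.1714 eV
Work function: φ = 3.45 eV

Since E_photon (2.1714 eV) < φ (3.45 eV), photoemission will NOT occur.
The threshold wavelength is λ₀ = hc/φ = 359.4 nm.
Since 571.0 nm > 359.4 nm, the photons lack sufficient energy.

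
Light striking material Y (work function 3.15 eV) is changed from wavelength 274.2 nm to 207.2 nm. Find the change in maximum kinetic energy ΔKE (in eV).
1.4621 eV

Using Einstein's equation: KE_max = hc/λ - φ

For λ₁ = 274.2 nm:
KE₁ = hc/λ₁ - φ = 4.5217 - 3.15 = 1.3717 eV

For λ₂ = 207.2 nm:
KE₂ = hc/λ₂ - φ = 5.9838 - 3.15 = 2.8338 eV

Change in KE:
ΔKE = KE₂ - KE₁ = 2.8338 - 1.3717 = 1.4621 eV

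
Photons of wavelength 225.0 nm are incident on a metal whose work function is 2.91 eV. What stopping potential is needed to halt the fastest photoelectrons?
2.6004 V

The stopping potential V_s satisfies: eV_s = KE_max

First, find KE_max using Einstein's equation:
E_photon = hc/λ = 5.5104 eV
KE_max = E_photon - φ = 5.5104 - 2.91 = 2.6004 eV

Since eV_s = KE_max:
V_s = KE_max/e = 2.6004 V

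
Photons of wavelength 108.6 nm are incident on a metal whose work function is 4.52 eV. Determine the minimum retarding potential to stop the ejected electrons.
6.8966 V

The stopping potential V_s satisfies: eV_s = KE_max

First, find KE_max using Einstein's equation:
E_photon = hc/λ = 11.4166 eV
KE_max = E_photon - φ = 11.4166 - 4.52 = 6.8966 eV

Since eV_s = KE_max:
V_s = KE_max/e = 6.8966 V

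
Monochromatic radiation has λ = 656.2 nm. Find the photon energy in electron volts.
1.8894 eV

Using E = hf = hc/λ:

E = hc/λ = (6.626×10⁻³⁴ J·s)(3×10⁸ m/s) / (656.2×10⁻⁹ m)
E = 1.8894 eV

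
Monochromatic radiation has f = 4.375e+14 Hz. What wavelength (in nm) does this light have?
685.24 nm

Using the wave equation: c = fλ

Solving for wavelength:
λ = c/f = (3×10⁸ m/s) / (4.375e+14 Hz)
λ = 685.24 nm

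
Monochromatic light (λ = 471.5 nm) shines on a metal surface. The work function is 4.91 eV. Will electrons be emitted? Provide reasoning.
No

For photoemission, the photon energy must exceed the work function.

Photon energy: E = hc/λ = 2.6296 eV
Work function: φ = 4.91 eV

Since E_photon (2.6296 eV) < φ (4.91 eV), photoemission will NOT occur.
The threshold wavelength is λ₀ = hc/φ = 252.5 nm.
Since 471.5 nm > 252.5 nm, the photons lack sufficient energy.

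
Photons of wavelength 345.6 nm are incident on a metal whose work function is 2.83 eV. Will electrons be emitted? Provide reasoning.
Yes

For photoemission, the photon energy must exceed the work function.

Photon energy: E = hc/λ = 3.5875 eV
Work function: φ = 2.83 eV

Since E_photon (3.5875 eV) > φ (2.83 eV), photoemission WILL occur.
The threshold wavelength is λ₀ = hc/φ = 438.1 nm.
Since 345.6 nm < 438.1 nm, the light has sufficient energy.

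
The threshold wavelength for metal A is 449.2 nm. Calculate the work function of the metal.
2.76 eV

At the threshold wavelength, photon energy equals work function:
φ = hc/λ₀

Calculating:
φ = (6.626×10⁻³⁴ J·s)(3×10⁸ m/s) / (449.2×10⁻⁹ m)
φ = 2.76 eV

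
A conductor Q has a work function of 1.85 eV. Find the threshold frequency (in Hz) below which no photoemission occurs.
4.4733e+14 Hz

The threshold frequency is when the photon energy equals the work function:
hf₀ = φ

Solving for f₀:
f₀ = φ/h = (1.85 eV × 1.602×10⁻¹⁹ J/eV) / (6.626×10⁻³⁴ J·s)
f₀ = 4.4733e+14 Hz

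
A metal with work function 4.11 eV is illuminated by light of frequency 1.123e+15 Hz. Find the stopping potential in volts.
0.5344 V

The stopping potential V_s satisfies: eV_s = KE_max

First, find KE_max using Einstein's equation:
E_photon = hf = (6.626×10⁻³⁴ J·s)(1.123e+15 Hz) = 4.6444 eV
KE_max = E_photon - φ = 4.6444 - 4.11 = 0.5344 eV

Since eV_s = KE_max:
V_s = KE_max/e = 0.5344 V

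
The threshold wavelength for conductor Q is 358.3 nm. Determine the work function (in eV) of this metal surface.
3.46 eV

At the threshold wavelength, photon energy equals work function:
φ = hc/λ₀

Calculating:
φ = (6.626×10⁻³⁴ J·s)(3×10⁸ m/s) / (358.3×10⁻⁹ m)
φ = 3.46 eV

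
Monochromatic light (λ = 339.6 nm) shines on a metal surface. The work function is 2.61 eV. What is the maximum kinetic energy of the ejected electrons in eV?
1.0409 eV

Using Einstein's photoelectric equation: KE_max = hf - φ = hc/λ - φ

First, calculate the photon energy:
E_photon = hc/λ = (6.626×10⁻³⁴ J·s)(3×10⁸ m/s) / (339.6×10⁻⁹ m)
E_photon = 3.6509 eV

Then, the maximum kinetic energy:
KE_max = E_photon - φ = 3.6509 eV - 2.61 eV = 1.0409 eV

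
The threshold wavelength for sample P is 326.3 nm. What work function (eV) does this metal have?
3.80 eV

At the threshold wavelength, photon energy equals work function:
φ = hc/λ₀

Calculating:
φ = (6.626×10⁻³⁴ J·s)(3×10⁸ m/s) / (326.3×10⁻⁹ m)
φ = 3.80 eV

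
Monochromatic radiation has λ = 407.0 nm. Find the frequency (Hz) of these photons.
7.3659e+14 Hz

Using the wave equation: c = fλ

Solving for frequency:
f = c/λ = (3×10⁸ m/s) / (407.0×10⁻⁹ m)
f = 7.3659e+14 Hz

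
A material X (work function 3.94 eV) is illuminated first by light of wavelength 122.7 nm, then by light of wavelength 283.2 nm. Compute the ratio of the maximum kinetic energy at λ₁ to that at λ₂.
14.0754

Using Einstein's equation: KE_max = hc/λ - φ

For λ₁ = 122.7 nm:
E₁ = hc/λ₁ = 10.1047 eV
KE₁ = E₁ - φ = 10.1047 - 3.94 = 6.1647 eV

For λ₂ = 283.2 nm:
E₂ = hc/λ₂ = 4.3780 eV
KE₂ = E₂ - φ = 4.3780 - 3.94 = 0.4380 eV

Ratio: KE₁/KE₂ = 6.1647/0.4380 = 14.0754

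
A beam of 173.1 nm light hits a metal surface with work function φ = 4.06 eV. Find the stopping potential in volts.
3.1026 V

The stopping potential V_s satisfies: eV_s = KE_max

First, find KE_max using Einstein's equation:
E_photon = hc/λ = 7.1626 eV
KE_max = E_photon - φ = 7.1626 - 4.06 = 3.1026 eV

Since eV_s = KE_max:
V_s = KE_max/e = 3.1026 V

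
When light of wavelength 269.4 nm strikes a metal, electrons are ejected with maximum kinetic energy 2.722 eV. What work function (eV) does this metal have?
1.88 eV

From Einstein's photoelectric equation: KE_max = hf - φ = hc/λ - φ

Rearranging for φ:
φ = hc/λ - KE_max

Calculate photon energy:
E_photon = hc/λ = 4.6022 eV

Therefore:
φ = 4.6022 - 2.722 = 1.88 eV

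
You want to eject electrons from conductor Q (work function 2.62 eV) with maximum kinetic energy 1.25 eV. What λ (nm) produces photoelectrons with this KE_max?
320.37 nm

From Einstein's equation: KE_max = hc/λ - φ

Rearranging for λ:
hc/λ = KE_max + φ
λ = hc/(KE_max + φ)

Required photon energy:
E_photon = KE_max + φ = 1.25 + 2.62 = 3.87 eV

Required wavelength:
λ = hc/E_photon = (6.626×10⁻³⁴)(3×10⁸) / (3.87 × 1.602×10⁻¹⁹)
λ = 320.37 nm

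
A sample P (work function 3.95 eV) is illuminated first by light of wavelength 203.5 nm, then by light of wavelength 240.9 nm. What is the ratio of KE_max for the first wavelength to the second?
1.7904

Using Einstein's equation: KE_max = hc/λ - φ

For λ₁ = 203.5 nm:
E₁ = hc/λ₁ = 6.0926 eV
KE₁ = E₁ - φ = 6.0926 - 3.95 = 2.1426 eV

For λ₂ = 240.9 nm:
E₂ = hc/λ₂ = 5.1467 eV
KE₂ = E₂ - φ = 5.1467 - 3.95 = 1.1967 eV

Ratio: KE₁/KE₂ = 2.1426/1.1967 = 1.7904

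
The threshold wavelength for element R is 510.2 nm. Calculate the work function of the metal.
2.43 eV

At the threshold wavelength, photon energy equals work function:
φ = hc/λ₀

Calculating:
φ = (6.626×10⁻³⁴ J·s)(3×10⁸ m/s) / (510.2×10⁻⁹ m)
φ = 2.43 eV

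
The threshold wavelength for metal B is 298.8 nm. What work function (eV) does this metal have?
4.15 eV

At the threshold wavelength, photon energy equals work function:
φ = hc/λ₀

Calculating:
φ = (6.626×10⁻³⁴ J·s)(3×10⁸ m/s) / (298.8×10⁻⁹ m)
φ = 4.15 eV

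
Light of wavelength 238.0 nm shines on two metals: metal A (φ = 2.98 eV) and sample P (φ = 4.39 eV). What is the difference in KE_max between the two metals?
1.4100 eV

Using KE_max = hc/λ - φ for each metal:

Photon energy: E = hc/λ = 5.2094 eV

For metal A (φ₁ = 2.98 eV):
KE₁ = E - φ₁ = 5.2094 - 2.98 = 2.2294 eV

For sample P (φ₂ = 4.39 eV):
KE₂ = E - φ₂ = 5.2094 - 4.39 = 0.8194 eV

Difference:
ΔKE = KE₁ - KE₂ = 2.2294 - 0.8194 = 1.4100 eV

Note: The difference equals the difference in work functions: 4.39 - 2.98 = 1.41 eV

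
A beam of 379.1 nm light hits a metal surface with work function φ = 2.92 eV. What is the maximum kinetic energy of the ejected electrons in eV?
0.3505 eV

Using Einstein's photoelectric equation: KE_max = hf - φ = hc/λ - φ

First, calculate the photon energy:
E_photon = hc/λ = (6.626×10⁻³⁴ J·s)(3×10⁸ m/s) / (379.1×10⁻⁹ m)
E_photon = 3.2705 eV

Then, the maximum kinetic energy:
KE_max = E_photon - φ = 3.2705 eV - 2.92 eV = 0.3505 eV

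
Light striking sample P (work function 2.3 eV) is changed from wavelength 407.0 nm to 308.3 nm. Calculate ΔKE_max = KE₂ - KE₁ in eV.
0.9752 eV

Using Einstein's equation: KE_max = hc/λ - φ

For λ₁ = 407.0 nm:
KE₁ = hc/λ₁ - φ = 3.0463 - 2.3 = 0.7463 eV

For λ₂ = 308.3 nm:
KE₂ = hc/λ₂ - φ = 4.0215 - 2.3 = 1.7215 eV

Change in KE:
ΔKE = KE₂ - KE₁ = 1.7215 - 0.7463 = 0.9752 eV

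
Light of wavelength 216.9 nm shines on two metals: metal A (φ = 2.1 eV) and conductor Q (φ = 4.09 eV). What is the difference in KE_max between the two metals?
1.9900 eV

Using KE_max = hc/λ - φ for each metal:

Photon energy: E = hc/λ = 5.7162 eV

For metal A (φ₁ = 2.1 eV):
KE₁ = E - φ₁ = 5.7162 - 2.1 = 3.6162 eV

For conductor Q (φ₂ = 4.09 eV):
KE₂ = E - φ₂ = 5.7162 - 4.09 = 1.6262 eV

Difference:
ΔKE = KE₁ - KE₂ = 3.6162 - 1.6262 = 1.9900 eV

Note: The difference equals the difference in work functions: 4.09 - 2.1 = 1.99 eV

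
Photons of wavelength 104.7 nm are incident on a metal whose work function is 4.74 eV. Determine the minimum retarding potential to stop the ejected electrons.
7.1019 V

The stopping potential V_s satisfies: eV_s = KE_max

First, find KE_max using Einstein's equation:
E_photon = hc/λ = 11.8419 eV
KE_max = E_photon - φ = 11.8419 - 4.74 = 7.1019 eV

Since eV_s = KE_max:
V_s = KE_max/e = 7.1019 V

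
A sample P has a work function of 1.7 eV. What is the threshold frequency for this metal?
4.1106e+14 Hz

The threshold frequency is when the photon energy equals the work function:
hf₀ = φ

Solving for f₀:
f₀ = φ/h = (1.7 eV × 1.602×10⁻¹⁹ J/eV) / (6.626×10⁻³⁴ J·s)
f₀ = 4.1106e+14 Hz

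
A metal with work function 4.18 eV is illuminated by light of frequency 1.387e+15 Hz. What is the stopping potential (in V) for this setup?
1.5562 V

The stopping potential V_s satisfies: eV_s = KE_max

First, find KE_max using Einstein's equation:
E_photon = hf = (6.626×10⁻³⁴ J·s)(1.387e+15 Hz) = 5.7362 eV
KE_max = E_photon - φ = 5.7362 - 4.18 = 1.5562 eV

Since eV_s = KE_max:
V_s = KE_max/e = 1.5562 V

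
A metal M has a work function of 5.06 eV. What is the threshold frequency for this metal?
1.2235e+15 Hz

The threshold frequency is when the photon energy equals the work function:
hf₀ = φ

Solving for f₀:
f₀ = φ/h = (5.06 eV × 1.602×10⁻¹⁹ J/eV) / (6.626×10⁻³⁴ J·s)
f₀ = 1.2235e+15 Hz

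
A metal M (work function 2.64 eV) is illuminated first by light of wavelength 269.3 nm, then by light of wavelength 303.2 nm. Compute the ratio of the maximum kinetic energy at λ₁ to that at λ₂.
1.3552

Using Einstein's equation: KE_max = hc/λ - φ

For λ₁ = 269.3 nm:
E₁ = hc/λ₁ = 4.6039 eV
KE₁ = E₁ - φ = 4.6039 - 2.64 = 1.9639 eV

For λ₂ = 303.2 nm:
E₂ = hc/λ₂ = 4.0892 eV
KE₂ = E₂ - φ = 4.0892 - 2.64 = 1.4492 eV

Ratio: KE₁/KE₂ = 1.9639/1.4492 = 1.3552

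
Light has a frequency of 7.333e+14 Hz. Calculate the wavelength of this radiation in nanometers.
408.83 nm

Using the wave equation: c = fλ

Solving for wavelength:
λ = c/f = (3×10⁸ m/s) / (7.333e+14 Hz)
λ = 408.83 nm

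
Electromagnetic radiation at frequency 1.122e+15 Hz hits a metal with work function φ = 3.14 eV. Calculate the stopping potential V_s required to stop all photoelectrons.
1.5002 V

The stopping potential V_s satisfies: eV_s = KE_max

First, find KE_max using Einstein's equation:
E_photon = hf = (6.626×10⁻³⁴ J·s)(1.122e+15 Hz) = 4.6402 eV
KE_max = E_photon - φ = 4.6402 - 3.14 = 1.5002 eV

Since eV_s = KE_max:
V_s = KE_max/e = 1.5002 V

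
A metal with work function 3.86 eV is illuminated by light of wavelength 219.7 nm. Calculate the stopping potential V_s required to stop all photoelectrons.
1.7833 V

The stopping potential V_s satisfies: eV_s = KE_max

First, find KE_max using Einstein's equation:
E_photon = hc/λ = 5.6433 eV
KE_max = E_photon - φ = 5.6433 - 3.86 = 1.7833 eV

Since eV_s = KE_max:
V_s = KE_max/e = 1.7833 V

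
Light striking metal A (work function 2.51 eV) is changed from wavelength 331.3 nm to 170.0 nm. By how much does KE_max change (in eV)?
3.5508 eV

Using Einstein's equation: KE_max = hc/λ - φ

For λ₁ = 331.3 nm:
KE₁ = hc/λ₁ - φ = 3.7424 - 2.51 = 1.2324 eV

For λ₂ = 170.0 nm:
KE₂ = hc/λ₂ - φ = 7.2932 - 2.51 = 4.7832 eV

Change in KE:
ΔKE = KE₂ - KE₁ = 4.7832 - 1.2324 = 3.5508 eV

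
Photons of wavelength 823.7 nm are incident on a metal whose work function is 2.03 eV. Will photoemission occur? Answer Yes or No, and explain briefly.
No

For photoemission, the photon energy must exceed the work function.

Photon energy: E = hc/λ = 1.5052 eV
Work function: φ = 2.03 eV

Since E_photon (1.5052 eV) < φ (2.03 eV), photoemission will NOT occur.
The threshold wavelength is λ₀ = hc/φ = 610.8 nm.
Since 823.7 nm > 610.8 nm, the photons lack sufficient energy.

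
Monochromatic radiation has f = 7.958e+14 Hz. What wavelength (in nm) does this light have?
376.72 nm

Using the wave equation: c = fλ

Solving for wavelength:
λ = c/f = (3×10⁸ m/s) / (7.958e+14 Hz)
λ = 376.72 nm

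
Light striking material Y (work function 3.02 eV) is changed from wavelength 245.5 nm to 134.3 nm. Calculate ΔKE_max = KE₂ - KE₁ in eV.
4.1816 eV

Using Einstein's equation: KE_max = hc/λ - φ

For λ₁ = 245.5 nm:
KE₁ = hc/λ₁ - φ = 5.0503 - 3.02 = 2.0303 eV

For λ₂ = 134.3 nm:
KE₂ = hc/λ₂ - φ = 9.2319 - 3.02 = 6.2119 eV

Change in KE:
ΔKE = KE₂ - KE₁ = 6.2119 - 2.0303 = 4.1816 eV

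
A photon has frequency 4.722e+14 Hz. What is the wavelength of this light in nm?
634.88 nm

Using the wave equation: c = fλ

Solving for wavelength:
λ = c/f = (3×10⁸ m/s) / (4.722e+14 Hz)
λ = 634.88 nm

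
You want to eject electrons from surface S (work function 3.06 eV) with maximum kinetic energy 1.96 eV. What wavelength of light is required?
246.98 nm

From Einstein's equation: KE_max = hc/λ - φ

Rearranging for λ:
hc/λ = KE_max + φ
λ = hc/(KE_max + φ)

Required photon energy:
E_photon = KE_max + φ = 1.96 + 3.06 = 5.02 eV

Required wavelength:
λ = hc/E_photon = (6.626×10⁻³⁴)(3×10⁸) / (5.02 × 1.602×10⁻¹⁹)
λ = 246.98 nm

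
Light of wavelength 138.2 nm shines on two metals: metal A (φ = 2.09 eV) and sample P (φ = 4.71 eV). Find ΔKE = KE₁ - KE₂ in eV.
2.6200 eV

Using KE_max = hc/λ - φ for each metal:

Photon energy: E = hc/λ = 8.9714 eV

For metal A (φ₁ = 2.09 eV):
KE₁ = E - φ₁ = 8.9714 - 2.09 = 6.8814 eV

For sample P (φ₂ = 4.71 eV):
KE₂ = E - φ₂ = 8.9714 - 4.71 = 4.2614 eV

Difference:
ΔKE = KE₁ - KE₂ = 6.8814 - 4.2614 = 2.6200 eV

Note: The difference equals the difference in work functions: 4.71 - 2.09 = 2.62 eV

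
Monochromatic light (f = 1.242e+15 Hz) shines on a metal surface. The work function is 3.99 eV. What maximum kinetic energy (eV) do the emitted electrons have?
1.1465 eV

Using Einstein's photoelectric equation: KE_max = hf - φ

First, calculate the photon energy:
E_photon = hf = (6.626×10⁻³⁴ J·s)(1.242e+15 Hz)
E_photon = 5.1365 eV

Then, the maximum kinetic energy:
KE_max = E_photon - φ = 5.1365 eV - 3.99 eV = 1.1465 eV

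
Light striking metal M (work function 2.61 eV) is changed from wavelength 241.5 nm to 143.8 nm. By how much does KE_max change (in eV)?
3.4881 eV

Using Einstein's equation: KE_max = hc/λ - φ

For λ₁ = 241.5 nm:
KE₁ = hc/λ₁ - φ = 5.1339 - 2.61 = 2.5239 eV

For λ₂ = 143.8 nm:
KE₂ = hc/λ₂ - φ = 8.6220 - 2.61 = 6.0120 eV

Change in KE:
ΔKE = KE₂ - KE₁ = 6.0120 - 2.5239 = 3.4881 eV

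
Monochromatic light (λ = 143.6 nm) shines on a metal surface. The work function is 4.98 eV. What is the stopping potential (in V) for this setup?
3.6540 V

The stopping potential V_s satisfies: eV_s = KE_max

First, find KE_max using Einstein's equation:
E_photon = hc/λ = 8.6340 eV
KE_max = E_photon - φ = 8.6340 - 4.98 = 3.6540 eV

Since eV_s = KE_max:
V_s = KE_max/e = 3.6540 V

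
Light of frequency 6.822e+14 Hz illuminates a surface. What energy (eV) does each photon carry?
2.8214 eV

Using E = hf:

E = hf = (6.626×10⁻³⁴ J·s)(6.822e+14 Hz)
E = 2.8214 eV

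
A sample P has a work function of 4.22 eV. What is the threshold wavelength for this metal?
293.80 nm

The threshold wavelength is when the photon energy equals the work function:
hc/λ₀ = φ

Solving for λ₀:
λ₀ = hc/φ = (6.626×10⁻³⁴ J·s)(3×10⁸ m/s) / (4.22 eV × 1.602×10⁻¹⁹ J/eV)
λ₀ = 293.80 nm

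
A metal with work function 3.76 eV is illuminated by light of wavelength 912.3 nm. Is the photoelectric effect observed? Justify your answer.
No

For photoemission, the photon energy must exceed the work function.

Photon energy: E = hc/λ = 1.3590 eV
Work function: φ = 3.76 eV

Since E_photon (1.3590 eV) < φ (3.76 eV), photoemission will NOT occur.
The threshold wavelength is λ₀ = hc/φ = 329.7 nm.
Since 912.3 nm > 329.7 nm, the photons lack sufficient energy.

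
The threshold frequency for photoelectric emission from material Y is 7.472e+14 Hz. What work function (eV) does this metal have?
3.09 eV

At the threshold frequency, photon energy equals work function:
φ = hf₀

Calculating:
φ = (6.626×10⁻³⁴ J·s)(7.472e+14 Hz)
φ = 3.09 eV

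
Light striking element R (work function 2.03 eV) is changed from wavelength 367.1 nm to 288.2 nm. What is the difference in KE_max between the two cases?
0.9246 eV

Using Einstein's equation: KE_max = hc/λ - φ

For λ₁ = 367.1 nm:
KE₁ = hc/λ₁ - φ = 3.3774 - 2.03 = 1.3474 eV

For λ₂ = 288.2 nm:
KE₂ = hc/λ₂ - φ = 4.3020 - 2.03 = 2.2720 eV

Change in KE:
ΔKE = KE₂ - KE₁ = 2.2720 - 1.3474 = 0.9246 eV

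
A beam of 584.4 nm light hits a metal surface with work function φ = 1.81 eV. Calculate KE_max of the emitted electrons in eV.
0.3116 eV

Using Einstein's photoelectric equation: KE_max = hf - φ = hc/λ - φ

First, calculate the photon energy:
E_photon = hc/λ = (6.626×10⁻³⁴ J·s)(3×10⁸ m/s) / (584.4×10⁻⁹ m)
E_photon = 2.1216 eV

Then, the maximum kinetic energy:
KE_max = E_photon - φ = 2.1216 eV - 1.81 eV = 0.3116 eV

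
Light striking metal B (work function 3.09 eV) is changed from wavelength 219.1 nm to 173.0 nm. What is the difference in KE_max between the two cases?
1.5079 eV

Using Einstein's equation: KE_max = hc/λ - φ

For λ₁ = 219.1 nm:
KE₁ = hc/λ₁ - φ = 5.6588 - 3.09 = 2.5688 eV

For λ₂ = 173.0 nm:
KE₂ = hc/λ₂ - φ = 7.1667 - 3.09 = 4.0767 eV

Change in KE:
ΔKE = KE₂ - KE₁ = 4.0767 - 2.5688 = 1.5079 eV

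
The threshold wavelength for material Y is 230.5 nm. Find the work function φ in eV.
5.38 eV

At the threshold wavelength, photon energy equals work function:
φ = hc/λ₀

Calculating:
φ = (6.626×10⁻³⁴ J·s)(3×10⁸ m/s) / (230.5×10⁻⁹ m)
φ = 5.38 eV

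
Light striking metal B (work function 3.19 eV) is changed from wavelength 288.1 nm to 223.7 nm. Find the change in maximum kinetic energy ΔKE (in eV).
1.2389 eV

Using Einstein's equation: KE_max = hc/λ - φ

For λ₁ = 288.1 nm:
KE₁ = hc/λ₁ - φ = 4.3035 - 3.19 = 1.1135 eV

For λ₂ = 223.7 nm:
KE₂ = hc/λ₂ - φ = 5.5424 - 3.19 = 2.3524 eV

Change in KE:
ΔKE = KE₂ - KE₁ = 2.3524 - 1.1135 = 1.2389 eV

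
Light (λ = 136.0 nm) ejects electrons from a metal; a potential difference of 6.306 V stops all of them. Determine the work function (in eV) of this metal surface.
2.81 eV

The stopping potential gives the maximum kinetic energy: KE_max = eV_s = 6.306 eV

From Einstein's photoelectric equation: KE_max = hc/λ - φ
Rearranging: φ = hc/λ - KE_max

Calculate photon energy:
E_photon = hc/λ = (6.626×10⁻³⁴ J·s)(3×10⁸ m/s) / (136.0×10⁻⁹ m) = 9.1165 eV

Therefore:
φ = 9.1165 - 6.306 = 2.81 eV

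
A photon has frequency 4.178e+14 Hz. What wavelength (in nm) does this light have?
717.55 nm

Using the wave equation: c = fλ

Solving for wavelength:
λ = c/f = (3×10⁸ m/s) / (4.178e+14 Hz)
λ = 717.55 nm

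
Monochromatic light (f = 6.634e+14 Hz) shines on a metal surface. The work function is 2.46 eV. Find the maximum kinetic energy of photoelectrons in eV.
0.2836 eV

Using Einstein's photoelectric equation: KE_max = hf - φ

First, calculate the photon energy:
E_photon = hf = (6.626×10⁻³⁴ J·s)(6.634e+14 Hz)
E_photon = 2.7436 eV

Then, the maximum kinetic energy:
KE_max = E_photon - φ = 2.7436 eV - 2.46 eV = 0.2836 eV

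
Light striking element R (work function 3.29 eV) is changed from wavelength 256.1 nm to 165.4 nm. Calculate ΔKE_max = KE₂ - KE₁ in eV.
2.6548 eV

Using Einstein's equation: KE_max = hc/λ - φ

For λ₁ = 256.1 nm:
KE₁ = hc/λ₁ - φ = 4.8412 - 3.29 = 1.5512 eV

For λ₂ = 165.4 nm:
KE₂ = hc/λ₂ - φ = 7.4960 - 3.29 = 4.2060 eV

Change in KE:
ΔKE = KE₂ - KE₁ = 4.2060 - 1.5512 = 2.6548 eV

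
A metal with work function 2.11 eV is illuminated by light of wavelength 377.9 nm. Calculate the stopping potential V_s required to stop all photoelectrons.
1.1709 V

The stopping potential V_s satisfies: eV_s = KE_max

First, find KE_max using Einstein's equation:
E_photon = hc/λ = 3.2809 eV
KE_max = E_photon - φ = 3.2809 - 2.11 = 1.1709 eV

Since eV_s = KE_max:
V_s = KE_max/e = 1.1709 V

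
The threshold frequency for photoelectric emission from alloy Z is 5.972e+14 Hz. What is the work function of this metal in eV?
2.47 eV

At the threshold frequency, photon energy equals work function:
φ = hf₀

Calculating:
φ = (6.626×10⁻³⁴ J·s)(5.972e+14 Hz)
φ = 2.47 eV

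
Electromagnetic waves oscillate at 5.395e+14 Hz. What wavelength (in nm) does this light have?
555.69 nm

Using the wave equation: c = fλ

Solving for wavelength:
λ = c/f = (3×10⁸ m/s) / (5.395e+14 Hz)
λ = 555.69 nm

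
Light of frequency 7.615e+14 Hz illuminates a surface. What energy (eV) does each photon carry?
3.1493 eV

Using E = hf:

E = hf = (6.626×10⁻³⁴ J·s)(7.615e+14 Hz)
E = 3.1493 eV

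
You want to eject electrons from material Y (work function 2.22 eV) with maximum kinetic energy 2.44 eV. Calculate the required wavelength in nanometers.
266.06 nm

From Einstein's equation: KE_max = hc/λ - φ

Rearranging for λ:
hc/λ = KE_max + φ
λ = hc/(KE_max + φ)

Required photon energy:
E_photon = KE_max + φ = 2.44 + 2.22 = 4.66 eV

Required wavelength:
λ = hc/E_photon = (6.626×10⁻³⁴)(3×10⁸) / (4.66 × 1.602×10⁻¹⁹)
λ = 266.06 nm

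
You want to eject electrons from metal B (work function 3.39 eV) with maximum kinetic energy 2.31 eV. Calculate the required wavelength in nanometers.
217.52 nm

From Einstein's equation: KE_max = hc/λ - φ

Rearranging for λ:
hc/λ = KE_max + φ
λ = hc/(KE_max + φ)

Required photon energy:
E_photon = KE_max + φ = 2.31 + 3.39 = 5.70 eV

Required wavelength:
λ = hc/E_photon = (6.626×10⁻³⁴)(3×10⁸) / (5.70 × 1.602×10⁻¹⁹)
λ = 217.52 nm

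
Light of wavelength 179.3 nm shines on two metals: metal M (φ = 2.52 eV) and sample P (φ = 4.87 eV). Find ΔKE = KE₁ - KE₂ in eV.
2.3500 eV

Using KE_max = hc/λ - φ for each metal:

Photon energy: E = hc/λ = 6.9149 eV

For metal M (φ₁ = 2.52 eV):
KE₁ = E - φ₁ = 6.9149 - 2.52 = 4.3949 eV

For sample P (φ₂ = 4.87 eV):
KE₂ = E - φ₂ = 6.9149 - 4.87 = 2.0449 eV

Difference:
ΔKE = KE₁ - KE₂ = 4.3949 - 2.0449 = 2.3500 eV

Note: The difference equals the difference in work functions: 4.87 - 2.52 = 2.35 eV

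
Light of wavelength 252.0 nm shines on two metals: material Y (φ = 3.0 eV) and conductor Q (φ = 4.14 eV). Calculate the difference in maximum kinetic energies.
1.1400 eV

Using KE_max = hc/λ - φ for each metal:

Photon energy: E = hc/λ = 4.9200 eV

For material Y (φ₁ = 3.0 eV):
KE₁ = E - φ₁ = 4.9200 - 3.0 = 1.9200 eV

For conductor Q (φ₂ = 4.14 eV):
KE₂ = E - φ₂ = 4.9200 - 4.14 = 0.7800 eV

Difference:
ΔKE = KE₁ - KE₂ = 1.9200 - 0.7800 = 1.1400 eV

Note: The difference equals the difference in work functions: 4.14 - 3.0 = 1.14 eV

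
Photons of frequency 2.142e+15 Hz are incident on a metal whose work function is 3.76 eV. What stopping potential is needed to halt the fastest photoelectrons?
5.0986 V

The stopping potential V_s satisfies: eV_s = KE_max

First, find KE_max using Einstein's equation:
E_photon = hf = (6.626×10⁻³⁴ J·s)(2.142e+15 Hz) = 8.8586 eV
KE_max = E_photon - φ = 8.8586 - 3.76 = 5.0986 eV

Since eV_s = KE_max:
V_s = KE_max/e = 5.0986 V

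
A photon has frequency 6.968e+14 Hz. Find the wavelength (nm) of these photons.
430.24 nm

Using the wave equation: c = fλ

Solving for wavelength:
λ = c/f = (3×10⁸ m/s) / (6.968e+14 Hz)
λ = 430.24 nm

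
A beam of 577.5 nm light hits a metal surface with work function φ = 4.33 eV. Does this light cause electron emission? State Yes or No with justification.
No

For photoemission, the photon energy must exceed the work function.

Photon energy: E = hc/λ = 2.1469 eV
Work function: φ = 4.33 eV

Since E_photon (2.1469 eV) < φ (4.33 eV), photoemission will NOT occur.
The threshold wavelength is λ₀ = hc/φ = 286.3 nm.
Since 577.5 nm > 286.3 nm, the photons lack sufficient energy.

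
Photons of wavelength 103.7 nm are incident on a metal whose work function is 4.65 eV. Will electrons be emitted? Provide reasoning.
Yes

For photoemission, the photon energy must exceed the work function.

Photon energy: E = hc/λ = 11.9560 eV
Work function: φ = 4.65 eV

Since E_photon (11.9560 eV) > φ (4.65 eV), photoemission WILL occur.
The threshold wavelength is λ₀ = hc/φ = 266.6 nm.
Since 103.7 nm < 266.6 nm, the light has sufficient energy.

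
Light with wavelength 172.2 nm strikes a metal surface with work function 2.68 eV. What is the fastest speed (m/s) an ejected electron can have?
1.2609e+06 m/s

First, find the maximum kinetic energy:
E_photon = hc/λ = 7.2000 eV
KE_max = E_photon - φ = 7.2000 - 2.68 = 4.5200 eV

Convert to Joules: KE_max = 4.5200 × 1.602×10⁻¹⁹ J = 7.2419e-19 J

Then use KE = ½mv² to find velocity:
v = √(2·KE/m) = √(2 × 7.2419e-19 J / 9.109e-31 kg)
v = 1.2609e+06 m/s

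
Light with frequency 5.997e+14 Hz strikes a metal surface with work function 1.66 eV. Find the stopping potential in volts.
0.8202 V

The stopping potential V_s satisfies: eV_s = KE_max

First, find KE_max using Einstein's equation:
E_photon = hf = (6.626×10⁻³⁴ J·s)(5.997e+14 Hz) = 2.4802 eV
KE_max = E_photon - φ = 2.4802 - 1.66 = 0.8202 eV

Since eV_s = KE_max:
V_s = KE_max/e = 0.8202 V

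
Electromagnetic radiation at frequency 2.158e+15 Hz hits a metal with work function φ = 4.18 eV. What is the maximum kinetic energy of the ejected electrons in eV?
4.7448 eV

Using Einstein's photoelectric equation: KE_max = hf - φ

First, calculate the photon energy:
E_photon = hf = (6.626×10⁻³⁴ J·s)(2.158e+15 Hz)
E_photon = 8.9248 eV

Then, the maximum kinetic energy:
KE_max = E_photon - φ = 8.9248 eV - 4.18 eV = 4.7448 eV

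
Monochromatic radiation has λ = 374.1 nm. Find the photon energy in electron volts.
3.3142 eV

Using E = hf = hc/λ:

E = hc/λ = (6.626×10⁻³⁴ J·s)(3×10⁸ m/s) / (374.1×10⁻⁹ m)
E = 3.3142 eV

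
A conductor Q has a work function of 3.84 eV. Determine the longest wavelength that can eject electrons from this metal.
322.88 nm

The threshold wavelength is when the photon energy equals the work function:
hc/λ₀ = φ

Solving for λ₀:
λ₀ = hc/φ = (6.626×10⁻³⁴ J·s)(3×10⁸ m/s) / (3.84 eV × 1.602×10⁻¹⁹ J/eV)
λ₀ = 322.88 nm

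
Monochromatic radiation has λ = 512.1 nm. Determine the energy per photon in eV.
2.4211 eV

Using E = hf = hc/λ:

E = hc/λ = (6.626×10⁻³⁴ J·s)(3×10⁸ m/s) / (512.1×10⁻⁹ m)
E = 2.4211 eV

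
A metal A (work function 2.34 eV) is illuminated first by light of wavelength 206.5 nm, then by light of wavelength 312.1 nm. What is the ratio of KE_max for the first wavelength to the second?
2.2443

Using Einstein's equation: KE_max = hc/λ - φ

For λ₁ = 206.5 nm:
E₁ = hc/λ₁ = 6.0041 eV
KE₁ = E₁ - φ = 6.0041 - 2.34 = 3.6641 eV

For λ₂ = 312.1 nm:
E₂ = hc/λ₂ = 3.9726 eV
KE₂ = E₂ - φ = 3.9726 - 2.34 = 1.6326 eV

Ratio: KE₁/KE₂ = 3.6641/1.6326 = 2.2443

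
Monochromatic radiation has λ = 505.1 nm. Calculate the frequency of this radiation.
5.9353e+14 Hz

Using the wave equation: c = fλ

Solving for frequency:
f = c/λ = (3×10⁸ m/s) / (505.1×10⁻⁹ m)
f = 5.9353e+14 Hz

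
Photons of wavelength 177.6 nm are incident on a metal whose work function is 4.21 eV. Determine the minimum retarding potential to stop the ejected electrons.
2.7711 V

The stopping potential V_s satisfies: eV_s = KE_max

First, find KE_max using Einstein's equation:
E_photon = hc/λ = 6.9811 eV
KE_max = E_photon - φ = 6.9811 - 4.21 = 2.7711 eV

Since eV_s = KE_max:
V_s = KE_max/e = 2.7711 V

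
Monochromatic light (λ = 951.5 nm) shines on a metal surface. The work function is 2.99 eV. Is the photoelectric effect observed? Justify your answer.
No

For photoemission, the photon energy must exceed the work function.

Photon energy: E = hc/λ = 1.3030 eV
Work function: φ = 2.99 eV

Since E_photon (1.3030 eV) < φ (2.99 eV), photoemission will NOT occur.
The threshold wavelength is λ₀ = hc/φ = 414.7 nm.
Since 951.5 nm > 414.7 nm, the photons lack sufficient energy.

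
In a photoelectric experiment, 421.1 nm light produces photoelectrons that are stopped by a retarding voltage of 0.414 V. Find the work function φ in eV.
2.53 eV

The stopping potential gives the maximum kinetic energy: KE_max = eV_s = 0.414 eV

From Einstein's photoelectric equation: KE_max = hc/λ - φ
Rearranging: φ = hc/λ - KE_max

Calculate photon energy:
E_photon = hc/λ = (6.626×10⁻³⁴ J·s)(3×10⁸ m/s) / (421.1×10⁻⁹ m) = 2.9443 eV

Therefore:
φ = 2.9443 - 0.414 = 2.53 eV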